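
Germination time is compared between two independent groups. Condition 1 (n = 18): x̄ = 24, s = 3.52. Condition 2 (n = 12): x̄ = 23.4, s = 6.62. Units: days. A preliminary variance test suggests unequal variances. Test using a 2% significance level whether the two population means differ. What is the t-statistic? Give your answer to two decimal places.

Let group 1 = condition 1, group 2 = condition 2. H0: μ_1 = μ_2; H1: μ_1 ≠ μ_2 (Welch's two-sample t-test, two-sided).
t = (x̄_1 − x̄_2)/√(s_1²/n_1 + s_2²/n_2) = (24 − 23.4)/√(3.52²/18 + 6.62²/12) = 0.29
Welch–Satterthwaite df ≈ 15.19
Two-sided p-value ≈ 0.777
Since p ≈ 0.777 > α = 0.02, fail to reject H0; the evidence is not statistically significant.

0.29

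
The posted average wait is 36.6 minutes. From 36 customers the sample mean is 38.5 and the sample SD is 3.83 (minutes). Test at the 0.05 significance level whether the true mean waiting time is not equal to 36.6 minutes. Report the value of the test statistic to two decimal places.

H0: μ = 36.6; H1: μ ≠ 36.6 (one-sample t-test, two-sided).
t = (x̄ − μ₀)/(s/√n) = (38.5 − 36.6)/(3.83/√36) = 2.98
df = n − 1 = 35
Two-sided p-value ≈ 0.0053
Since p ≈ 0.0053 < α = 0.05, reject H0; the data support H1.

2.98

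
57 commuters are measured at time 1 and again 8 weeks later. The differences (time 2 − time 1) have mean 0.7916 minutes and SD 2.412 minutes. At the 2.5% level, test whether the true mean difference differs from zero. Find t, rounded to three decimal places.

H0: μ_d = 0; H1: μ_d ≠ 0 (paired t-test on the differences, two-sided).
t = d̄/(s_d/√n) = 0.7916/(2.412/√57) = 2.478
df = n − 1 = 56
Two-sided p-value ≈ 0.0163
Since p ≈ 0.0163 < α = 0.025, reject H0; the evidence is statistically significant.

2.478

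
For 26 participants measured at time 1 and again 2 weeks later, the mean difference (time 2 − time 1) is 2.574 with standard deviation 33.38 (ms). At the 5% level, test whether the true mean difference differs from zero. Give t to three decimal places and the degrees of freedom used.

t = 0.393, df = 25

H0: μ_d = 0; H1: μ_d ≠ 0 (paired t-test on the differences, two-sided).
t = d̄/(s_d/√n) = 2.574/(33.38/√26) = 0.393
df = n − 1 = 25
Two-sided p-value ≈ 0.698
Since p ≈ 0.698 > α = 0.05, fail to reject H0; the data do not provide sufficient evidence against H0.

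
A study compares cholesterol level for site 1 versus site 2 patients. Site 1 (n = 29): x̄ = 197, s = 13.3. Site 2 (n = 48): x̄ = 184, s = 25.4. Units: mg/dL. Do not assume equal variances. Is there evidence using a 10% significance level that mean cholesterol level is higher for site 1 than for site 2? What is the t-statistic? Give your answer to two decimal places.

2.94

Let group 1 = site 1, group 2 = site 2. H0: μ_1 = μ_2; H1: μ_1 > μ_2 (Welch's two-sample t-test, right-tailed).
t = (x̄_1 − x̄_2)/√(s_1²/n_1 + s_2²/n_2) = (197 − 184)/√(13.3²/29 + 25.4²/48) = 2.94
Welch–Satterthwaite df ≈ 73.82
p-value = P(T ≥ 2.94) ≈ 0.0022
Since p ≈ 0.0022 < α = 0.1, reject H0; the data support H1.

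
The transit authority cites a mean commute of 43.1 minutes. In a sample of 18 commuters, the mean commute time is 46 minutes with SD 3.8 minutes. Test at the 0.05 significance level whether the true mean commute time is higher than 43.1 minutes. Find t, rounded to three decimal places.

H0: μ = 43.1; H1: μ > 43.1 (one-sample t-test, right-tailed).
t = (x̄ − μ₀)/(s/√n) = (46 − 43.1)/(3.8/√18) = 3.238
df = n − 1 = 17
p-value = P(T ≥ 3.238) ≈ 0.0024
Since p ≈ 0.0024 < α = 0.05, reject H0; the evidence is statistically significant.

3.238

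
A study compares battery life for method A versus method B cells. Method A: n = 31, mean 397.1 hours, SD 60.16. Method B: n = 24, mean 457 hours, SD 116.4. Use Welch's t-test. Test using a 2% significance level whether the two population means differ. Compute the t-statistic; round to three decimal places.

Let group 1 = method A, group 2 = method B. H0: μ_1 = μ_2; H1: μ_1 ≠ μ_2 (Welch's two-sample t-test, two-sided).
t = (x̄_1 − x̄_2)/√(s_1²/n_1 + s_2²/n_2) = (397.1 − 457)/√(60.16²/31 + 116.4²/24) = -2.295
Welch–Satterthwaite df ≈ 32.43
Two-sided p-value ≈ 0.0284
Since p ≈ 0.0284 > α = 0.02, fail to reject H0; the data do not provide sufficient evidence against H0.

-2.295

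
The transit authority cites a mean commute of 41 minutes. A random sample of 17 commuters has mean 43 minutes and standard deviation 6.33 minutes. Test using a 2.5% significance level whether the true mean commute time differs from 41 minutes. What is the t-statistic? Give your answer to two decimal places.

1.30

H0: μ = 41; H1: μ ≠ 41 (one-sample t-test, two-sided).
t = (x̄ − μ₀)/(s/√n) = (43 − 41)/(6.33/√17) = 1.30
df = n − 1 = 16
Two-sided p-value ≈ 0.2111
Since p ≈ 0.2111 > α = 0.025, fail to reject H0; the evidence is not statistically significant.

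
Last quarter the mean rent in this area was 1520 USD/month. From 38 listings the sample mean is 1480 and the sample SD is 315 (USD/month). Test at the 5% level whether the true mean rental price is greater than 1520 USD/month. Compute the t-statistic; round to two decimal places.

-0.78

H0: μ = 1520; H1: μ > 1520 (one-sample t-test, right-tailed).
t = (x̄ − μ₀)/(s/√n) = (1480 − 1520)/(315/√38) = -0.78
df = n − 1 = 37
p-value = P(T ≥ -0.78) ≈ 0.781
Since p ≈ 0.781 > α = 0.05, fail to reject H0; the data do not provide sufficient evidence against H0.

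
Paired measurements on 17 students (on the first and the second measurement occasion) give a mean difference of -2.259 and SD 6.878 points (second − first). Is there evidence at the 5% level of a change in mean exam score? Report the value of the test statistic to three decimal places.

-1.354

H0: μ_d = 0; H1: μ_d ≠ 0 (paired t-test on the differences, two-sided).
t = d̄/(s_d/√n) = -2.259/(6.878/√17) = -1.354
df = n − 1 = 16
Two-sided p-value ≈ 0.194
Since p ≈ 0.194 > α = 0.05, fail to reject H0; the data do not provide sufficient evidence against H0.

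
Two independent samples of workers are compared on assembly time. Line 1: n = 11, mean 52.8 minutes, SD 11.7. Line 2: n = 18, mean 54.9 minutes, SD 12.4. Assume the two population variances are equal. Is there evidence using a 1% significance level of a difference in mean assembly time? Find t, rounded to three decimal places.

-0.452

Let group 1 = line 1, group 2 = line 2. H0: μ_1 = μ_2; H1: μ_1 ≠ μ_2 (two-sample pooled-variance t-test, two-sided).
s_p² = [(11−1)·11.7² + (18−1)·12.4²]/(11+18−2) = 147.512
t = (52.8 − 54.9)/√[147.512·(1/11 + 1/18)] = -0.452
df = n₁ + n₂ − 2 = 27
Two-sided p-value ≈ 0.6550
Since p ≈ 0.6550 > α = 0.01, fail to reject H0; the data do not provide sufficient evidence against H0.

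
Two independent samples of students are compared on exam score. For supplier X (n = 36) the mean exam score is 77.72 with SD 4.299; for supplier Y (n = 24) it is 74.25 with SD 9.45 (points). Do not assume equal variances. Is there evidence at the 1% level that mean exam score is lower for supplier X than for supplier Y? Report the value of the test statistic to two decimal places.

Let group 1 = supplier X, group 2 = supplier Y. H0: μ_1 = μ_2; H1: μ_1 < μ_2 (Welch's two-sample t-test, left-tailed).
t = (x̄_1 − x̄_2)/√(s_1²/n_1 + s_2²/n_2) = (77.72 − 74.25)/√(4.299²/36 + 9.45²/24) = 1.69
Welch–Satterthwaite df ≈ 29.42
p-value = P(T ≤ 1.69) ≈ 0.949
Since p ≈ 0.949 > α = 0.01, fail to reject H0; the data do not provide sufficient evidence against H0.

1.69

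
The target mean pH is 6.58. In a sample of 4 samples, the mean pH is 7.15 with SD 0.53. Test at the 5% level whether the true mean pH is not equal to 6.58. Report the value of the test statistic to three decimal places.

H0: μ = 6.58; H1: μ ≠ 6.58 (one-sample t-test, two-sided).
t = (x̄ − μ₀)/(s/√n) = (7.15 − 6.58)/(0.53/√4) = 2.151
df = n − 1 = 3
Two-sided p-value ≈ 0.121
Since p ≈ 0.121 > α = 0.05, fail to reject H0; the evidence is not statistically significant.

2.151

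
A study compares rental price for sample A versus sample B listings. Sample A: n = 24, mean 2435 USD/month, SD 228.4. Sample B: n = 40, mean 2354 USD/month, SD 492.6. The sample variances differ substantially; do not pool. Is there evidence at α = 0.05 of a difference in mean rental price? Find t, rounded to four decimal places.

Let group 1 = sample A, group 2 = sample B. H0: μ_1 = μ_2; H1: μ_1 ≠ μ_2 (Welch's two-sample t-test, two-sided).
t = (x̄_1 − x̄_2)/√(s_1²/n_1 + s_2²/n_2) = (2435 − 2354)/√(228.4²/24 + 492.6²/40) = 0.8923
Welch–Satterthwaite df ≈ 59.09
Two-sided p-value ≈ 0.3758
Since p ≈ 0.3758 > α = 0.05, fail to reject H0; the data do not provide sufficient evidence against H0.

0.8923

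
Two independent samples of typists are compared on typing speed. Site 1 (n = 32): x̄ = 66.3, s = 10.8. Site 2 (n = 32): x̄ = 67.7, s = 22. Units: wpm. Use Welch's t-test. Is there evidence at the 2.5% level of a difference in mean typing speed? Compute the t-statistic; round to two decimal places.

-0.32

Let group 1 = site 1, group 2 = site 2. H0: μ_1 = μ_2; H1: μ_1 ≠ μ_2 (Welch's two-sample t-test, two-sided).
t = (x̄_1 − x̄_2)/√(s_1²/n_1 + s_2²/n_2) = (66.3 − 67.7)/√(10.8²/32 + 22²/32) = -0.32
Welch–Satterthwaite df ≈ 45.12
Two-sided p-value ≈ 0.748
Since p ≈ 0.748 > α = 0.025, fail to reject H0; the evidence is not statistically significant.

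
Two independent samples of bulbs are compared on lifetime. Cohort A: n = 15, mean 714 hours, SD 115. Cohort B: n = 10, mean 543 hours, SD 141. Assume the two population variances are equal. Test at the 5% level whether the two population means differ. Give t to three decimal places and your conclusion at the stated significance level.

t = 3.329; reject H0

Let group 1 = cohort A, group 2 = cohort B. H0: μ_1 = μ_2; H1: μ_1 ≠ μ_2 (two-sample pooled-variance t-test, two-sided).
s_p² = [(15−1)·115² + (10−1)·141²]/(15+10−2) = 15829.5
t = (714 − 543)/√[15829.5·(1/15 + 1/10)] = 3.329
df = n₁ + n₂ − 2 = 23
Two-sided p-value ≈ 0.0029
Since p ≈ 0.0029 < α = 0.05, reject H0; the evidence is statistically significant.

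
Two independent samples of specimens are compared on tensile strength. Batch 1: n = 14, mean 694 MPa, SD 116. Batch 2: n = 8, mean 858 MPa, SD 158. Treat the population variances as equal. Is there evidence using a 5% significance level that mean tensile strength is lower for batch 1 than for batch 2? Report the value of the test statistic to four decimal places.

-2.7985

Let group 1 = batch 1, group 2 = batch 2. H0: μ_1 = μ_2; H1: μ_1 < μ_2 (two-sample pooled-variance t-test, left-tailed).
s_p² = [(14−1)·116² + (8−1)·158²]/(14+8−2) = 17483.8
t = (694 − 858)/√[17483.8·(1/14 + 1/8)] = -2.7985
df = n₁ + n₂ − 2 = 20
p-value = P(T ≤ -2.7985) ≈ 0.006
Since p ≈ 0.006 < α = 0.05, reject H0; the evidence is statistically significant.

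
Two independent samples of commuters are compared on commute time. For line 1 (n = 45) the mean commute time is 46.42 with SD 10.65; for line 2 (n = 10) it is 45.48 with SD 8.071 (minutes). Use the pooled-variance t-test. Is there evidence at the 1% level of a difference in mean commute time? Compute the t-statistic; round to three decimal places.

0.262

Let group 1 = line 1, group 2 = line 2. H0: μ_1 = μ_2; H1: μ_1 ≠ μ_2 (two-sample pooled-variance t-test, two-sided).
s_p² = [(45−1)·10.65² + (10−1)·8.071²]/(45+10−2) = 105.224
t = (46.42 − 45.48)/√[105.224·(1/45 + 1/10)] = 0.262
df = n₁ + n₂ − 2 = 53
Two-sided p-value ≈ 0.7942
Since p ≈ 0.7942 > α = 0.01, fail to reject H0; the evidence is not statistically significant.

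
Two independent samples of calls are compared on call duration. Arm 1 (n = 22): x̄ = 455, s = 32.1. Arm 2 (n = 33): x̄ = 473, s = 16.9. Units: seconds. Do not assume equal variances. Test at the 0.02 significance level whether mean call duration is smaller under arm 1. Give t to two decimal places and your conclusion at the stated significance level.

t = -2.42; reject H0

Let group 1 = arm 1, group 2 = arm 2. H0: μ_1 = μ_2; H1: μ_1 < μ_2 (Welch's two-sample t-test, left-tailed).
t = (x̄_1 − x̄_2)/√(s_1²/n_1 + s_2²/n_2) = (455 − 473)/√(32.1²/22 + 16.9²/33) = -2.42
Welch–Satterthwaite df ≈ 28.83
p-value = P(T ≤ -2.42) ≈ 0.011
Since p ≈ 0.011 < α = 0.02, reject H0; the evidence is statistically significant.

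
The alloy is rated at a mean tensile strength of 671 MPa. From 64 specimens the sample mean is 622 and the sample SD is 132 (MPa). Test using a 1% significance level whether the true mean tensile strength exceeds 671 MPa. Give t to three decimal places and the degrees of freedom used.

H0: μ = 671; H1: μ > 671 (one-sample t-test, right-tailed).
t = (x̄ − μ₀)/(s/√n) = (622 − 671)/(132/√64) = -2.970
df = n − 1 = 63
p-value = P(T ≥ -2.970) ≈ 0.998
Since p ≈ 0.998 > α = 0.01, fail to reject H0; the data do not provide sufficient evidence against H0.

t = -2.970, df = 63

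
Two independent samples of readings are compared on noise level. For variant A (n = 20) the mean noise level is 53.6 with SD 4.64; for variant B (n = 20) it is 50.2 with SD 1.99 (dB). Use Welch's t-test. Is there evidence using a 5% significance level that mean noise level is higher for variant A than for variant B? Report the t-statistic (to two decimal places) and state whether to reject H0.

Let group 1 = variant A, group 2 = variant B. H0: μ_1 = μ_2; H1: μ_1 > μ_2 (Welch's two-sample t-test, right-tailed).
t = (x̄_1 − x̄_2)/√(s_1²/n_1 + s_2²/n_2) = (53.6 − 50.2)/√(4.64²/20 + 1.99²/20) = 3.01
Welch–Satterthwaite df ≈ 25.76
p-value = P(T ≥ 3.01) ≈ 0.0029
Since p ≈ 0.0029 < α = 0.05, reject H0; the evidence is statistically significant.

t = 3.01; reject H0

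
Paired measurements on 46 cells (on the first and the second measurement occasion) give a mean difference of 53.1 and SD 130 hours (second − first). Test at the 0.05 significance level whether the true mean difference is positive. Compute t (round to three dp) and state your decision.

H0: μ_d = 0; H1: μ_d > 0 (paired t-test on the differences, right-tailed).
t = d̄/(s_d/√n) = 53.1/(130/√46) = 2.770
df = n − 1 = 45
p-value = P(T ≥ 2.770) ≈ 0.004
Since p ≈ 0.004 < α = 0.05, reject H0; the evidence is statistically significant.

t = 2.770; reject H0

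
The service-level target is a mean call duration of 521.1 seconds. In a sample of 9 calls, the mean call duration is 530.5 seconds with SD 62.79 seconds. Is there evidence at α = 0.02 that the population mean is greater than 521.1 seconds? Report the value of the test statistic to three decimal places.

H0: μ = 521.1; H1: μ > 521.1 (one-sample t-test, right-tailed).
t = (x̄ − μ₀)/(s/√n) = (530.5 − 521.1)/(62.79/√9) = 0.449
df = n − 1 = 8
p-value = P(T ≥ 0.449) ≈ 0.3326
Since p ≈ 0.3326 > α = 0.02, fail to reject H0; the evidence is not statistically significant.

0.449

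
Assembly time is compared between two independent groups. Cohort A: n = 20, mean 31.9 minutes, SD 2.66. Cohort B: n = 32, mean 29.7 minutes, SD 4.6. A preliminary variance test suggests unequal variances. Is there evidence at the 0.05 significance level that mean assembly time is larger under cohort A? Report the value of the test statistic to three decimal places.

Let group 1 = cohort A, group 2 = cohort B. H0: μ_1 = μ_2; H1: μ_1 > μ_2 (Welch's two-sample t-test, right-tailed).
t = (x̄_1 − x̄_2)/√(s_1²/n_1 + s_2²/n_2) = (31.9 − 29.7)/√(2.66²/20 + 4.6²/32) = 2.184
Welch–Satterthwaite df ≈ 49.79
p-value = P(T ≥ 2.184) ≈ 0.017
Since p ≈ 0.017 < α = 0.05, reject H0; the evidence is statistically significant.

2.184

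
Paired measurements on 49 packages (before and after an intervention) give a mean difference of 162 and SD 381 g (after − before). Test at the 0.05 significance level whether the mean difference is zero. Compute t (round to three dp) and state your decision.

H0: μ_d = 0; H1: μ_d ≠ 0 (paired t-test on the differences, two-sided).
t = d̄/(s_d/√n) = 162/(381/√49) = 2.976
df = n − 1 = 48
Two-sided p-value ≈ 0.005
Since p ≈ 0.005 < α = 0.05, reject H0; the evidence is statistically significant.

t = 2.976; reject H0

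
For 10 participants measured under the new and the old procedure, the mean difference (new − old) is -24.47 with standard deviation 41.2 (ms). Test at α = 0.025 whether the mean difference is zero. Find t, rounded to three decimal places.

H0: μ_d = 0; H1: μ_d ≠ 0 (paired t-test on the differences, two-sided).
t = d̄/(s_d/√n) = -24.47/(41.2/√10) = -1.878
df = n − 1 = 9
Two-sided p-value ≈ 0.0931
Since p ≈ 0.0931 > α = 0.025, fail to reject H0; the data do not provide sufficient evidence against H0.

-1.878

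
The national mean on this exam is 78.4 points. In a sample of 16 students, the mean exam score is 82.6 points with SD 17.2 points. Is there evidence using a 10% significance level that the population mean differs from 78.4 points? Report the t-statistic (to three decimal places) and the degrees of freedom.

H0: μ = 78.4; H1: μ ≠ 78.4 (one-sample t-test, two-sided).
t = (x̄ − μ₀)/(s/√n) = (82.6 − 78.4)/(17.2/√16) = 0.977
df = n − 1 = 15
Two-sided p-value ≈ 0.3442
Since p ≈ 0.3442 > α = 0.1, fail to reject H0; the evidence is not statistically significant.

t = 0.977, df = 15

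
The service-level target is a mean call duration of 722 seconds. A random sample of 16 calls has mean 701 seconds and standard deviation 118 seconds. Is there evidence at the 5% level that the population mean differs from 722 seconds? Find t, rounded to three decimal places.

H0: μ = 722; H1: μ ≠ 722 (one-sample t-test, two-sided).
t = (x̄ − μ₀)/(s/√n) = (701 − 722)/(118/√16) = -0.712
df = n − 1 = 15
Two-sided p-value ≈ 0.4875
Since p ≈ 0.4875 > α = 0.05, fail to reject H0; the evidence is not statistically significant.

-0.712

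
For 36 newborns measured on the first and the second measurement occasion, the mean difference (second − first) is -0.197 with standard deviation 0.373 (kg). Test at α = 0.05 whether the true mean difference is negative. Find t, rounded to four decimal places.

-3.1689

H0: μ_d = 0; H1: μ_d < 0 (paired t-test on the differences, left-tailed).
t = d̄/(s_d/√n) = -0.197/(0.373/√36) = -3.1689
df = n − 1 = 35
p-value = P(T ≤ -3.1689) ≈ 0.0016
Since p ≈ 0.0016 < α = 0.05, reject H0; the data support H1.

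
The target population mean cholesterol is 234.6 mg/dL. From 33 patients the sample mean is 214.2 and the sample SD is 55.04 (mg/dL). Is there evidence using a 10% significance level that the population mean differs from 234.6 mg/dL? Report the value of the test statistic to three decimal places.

-2.129

H0: μ = 234.6; H1: μ ≠ 234.6 (one-sample t-test, two-sided).
t = (x̄ − μ₀)/(s/√n) = (214.2 − 234.6)/(55.04/√33) = -2.129
df = n − 1 = 32
Two-sided p-value ≈ 0.0410
Since p ≈ 0.0410 < α = 0.1, reject H0; the evidence is statistically significant.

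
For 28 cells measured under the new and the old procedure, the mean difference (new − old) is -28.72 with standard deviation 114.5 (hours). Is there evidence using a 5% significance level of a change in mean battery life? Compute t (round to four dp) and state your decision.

H0: μ_d = 0; H1: μ_d ≠ 0 (paired t-test on the differences, two-sided).
t = d̄/(s_d/√n) = -28.72/(114.5/√28) = -1.3273
df = n − 1 = 27
Two-sided p-value ≈ 0.196
Since p ≈ 0.196 > α = 0.05, fail to reject H0; the data do not provide sufficient evidence against H0.

t = -1.3273; fail to reject H0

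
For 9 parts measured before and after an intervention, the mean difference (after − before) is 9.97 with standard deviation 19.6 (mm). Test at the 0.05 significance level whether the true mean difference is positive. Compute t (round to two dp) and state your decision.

t = 1.53; fail to reject H0

H0: μ_d = 0; H1: μ_d > 0 (paired t-test on the differences, right-tailed).
t = d̄/(s_d/√n) = 9.97/(19.6/√9) = 1.53
df = n − 1 = 8
p-value = P(T ≥ 1.53) ≈ 0.0828
Since p ≈ 0.0828 > α = 0.05, fail to reject H0; the data do not provide sufficient evidence against H0.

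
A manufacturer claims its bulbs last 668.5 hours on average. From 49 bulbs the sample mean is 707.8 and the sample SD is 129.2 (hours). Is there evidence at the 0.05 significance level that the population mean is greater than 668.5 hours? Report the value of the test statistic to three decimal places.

H0: μ = 668.5; H1: μ > 668.5 (one-sample t-test, right-tailed).
t = (x̄ − μ₀)/(s/√n) = (707.8 − 668.5)/(129.2/√49) = 2.129
df = n − 1 = 48
p-value = P(T ≥ 2.129) ≈ 0.0192
Since p ≈ 0.0192 < α = 0.05, reject H0; the data support H1.

2.129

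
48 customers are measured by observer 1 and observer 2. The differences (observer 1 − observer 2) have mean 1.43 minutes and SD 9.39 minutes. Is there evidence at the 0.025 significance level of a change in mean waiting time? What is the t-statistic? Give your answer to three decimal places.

H0: μ_d = 0; H1: μ_d ≠ 0 (paired t-test on the differences, two-sided).
t = d̄/(s_d/√n) = 1.43/(9.39/√48) = 1.055
df = n − 1 = 47
Two-sided p-value ≈ 0.297
Since p ≈ 0.297 > α = 0.025, fail to reject H0; the evidence is not statistically significant.

1.055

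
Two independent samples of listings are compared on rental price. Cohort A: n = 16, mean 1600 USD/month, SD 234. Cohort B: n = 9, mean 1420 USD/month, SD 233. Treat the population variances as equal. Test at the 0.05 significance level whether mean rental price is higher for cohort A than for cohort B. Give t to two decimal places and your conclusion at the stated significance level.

Let group 1 = cohort A, group 2 = cohort B. H0: μ_1 = μ_2; H1: μ_1 > μ_2 (two-sample pooled-variance t-test, right-tailed).
s_p² = [(16−1)·234² + (9−1)·233²]/(16+9−2) = 54593.6
t = (1600 − 1420)/√[54593.6·(1/16 + 1/9)] = 1.85
df = n₁ + n₂ − 2 = 23
p-value = P(T ≥ 1.85) ≈ 0.0387
Since p ≈ 0.0387 < α = 0.05, reject H0; the evidence is statistically significant.

t = 1.85; reject H0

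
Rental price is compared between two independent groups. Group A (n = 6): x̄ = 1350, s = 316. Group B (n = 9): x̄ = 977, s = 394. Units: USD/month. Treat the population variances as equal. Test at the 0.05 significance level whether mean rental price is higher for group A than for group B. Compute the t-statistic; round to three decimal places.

Let group 1 = group A, group 2 = group B. H0: μ_1 = μ_2; H1: μ_1 > μ_2 (two-sample pooled-variance t-test, right-tailed).
s_p² = [(6−1)·316² + (9−1)·394²]/(6+9−2) = 133936
t = (1350 − 977)/√[133936·(1/6 + 1/9)] = 1.934
df = n₁ + n₂ − 2 = 13
p-value = P(T ≥ 1.934) ≈ 0.0376
Since p ≈ 0.0376 < α = 0.05, reject H0; the data support H1.

1.934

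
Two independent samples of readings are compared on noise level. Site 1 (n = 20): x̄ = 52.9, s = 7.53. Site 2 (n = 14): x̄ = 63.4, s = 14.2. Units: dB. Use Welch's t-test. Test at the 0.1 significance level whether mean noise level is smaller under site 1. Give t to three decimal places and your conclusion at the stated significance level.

t = -2.529; reject H0

Let group 1 = site 1, group 2 = site 2. H0: μ_1 = μ_2; H1: μ_1 < μ_2 (Welch's two-sample t-test, left-tailed).
t = (x̄_1 − x̄_2)/√(s_1²/n_1 + s_2²/n_2) = (52.9 − 63.4)/√(7.53²/20 + 14.2²/14) = -2.529
Welch–Satterthwaite df ≈ 18.14
p-value = P(T ≤ -2.529) ≈ 0.010
Since p ≈ 0.010 < α = 0.1, reject H0; the data support H1.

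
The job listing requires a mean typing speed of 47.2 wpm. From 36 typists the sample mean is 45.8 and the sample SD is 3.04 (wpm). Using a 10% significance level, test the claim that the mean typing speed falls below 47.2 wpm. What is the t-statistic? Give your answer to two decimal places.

H0: μ = 47.2; H1: μ < 47.2 (one-sample t-test, left-tailed).
t = (x̄ − μ₀)/(s/√n) = (45.8 − 47.2)/(3.04/√36) = -2.76
df = n − 1 = 35
p-value = P(T ≤ -2.76) ≈ 0.0045
Since p ≈ 0.0045 < α = 0.1, reject H0; the evidence is statistically significant.

-2.76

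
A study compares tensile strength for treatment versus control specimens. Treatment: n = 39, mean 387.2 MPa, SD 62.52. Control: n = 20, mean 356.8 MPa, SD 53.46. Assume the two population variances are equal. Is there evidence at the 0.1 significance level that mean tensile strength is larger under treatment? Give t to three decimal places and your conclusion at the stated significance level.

t = 1.853; reject H0

Let group 1 = treatment, group 2 = control. H0: μ_1 = μ_2; H1: μ_1 > μ_2 (two-sample pooled-variance t-test, right-tailed).
s_p² = [(39−1)·62.52² + (20−1)·53.46²]/(39+20−2) = 3558.49
t = (387.2 − 356.8)/√[3558.49·(1/39 + 1/20)] = 1.853
df = n₁ + n₂ − 2 = 57
p-value = P(T ≥ 1.853) ≈ 0.0345
Since p ≈ 0.0345 < α = 0.1, reject H0; the evidence is statistically significant.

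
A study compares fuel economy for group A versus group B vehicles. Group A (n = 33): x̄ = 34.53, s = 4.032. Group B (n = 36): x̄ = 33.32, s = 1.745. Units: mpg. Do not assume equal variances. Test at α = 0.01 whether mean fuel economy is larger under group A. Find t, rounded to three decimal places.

Let group 1 = group A, group 2 = group B. H0: μ_1 = μ_2; H1: μ_1 > μ_2 (Welch's two-sample t-test, right-tailed).
t = (x̄_1 − x̄_2)/√(s_1²/n_1 + s_2²/n_2) = (34.53 − 33.32)/√(4.032²/33 + 1.745²/36) = 1.593
Welch–Satterthwaite df ≈ 42.78
p-value = P(T ≥ 1.593) ≈ 0.0593
Since p ≈ 0.0593 > α = 0.01, fail to reject H0; the evidence is not statistically significant.

1.593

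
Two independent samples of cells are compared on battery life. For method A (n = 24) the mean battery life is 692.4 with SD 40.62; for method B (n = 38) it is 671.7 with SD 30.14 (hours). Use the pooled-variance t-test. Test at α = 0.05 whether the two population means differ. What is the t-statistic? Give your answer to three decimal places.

Let group 1 = method A, group 2 = method B. H0: μ_1 = μ_2; H1: μ_1 ≠ μ_2 (two-sample pooled-variance t-test, two-sided).
s_p² = [(24−1)·40.62² + (38−1)·30.14²]/(24+38−2) = 1192.69
t = (692.4 − 671.7)/√[1192.69·(1/24 + 1/38)] = 2.299
df = n₁ + n₂ − 2 = 60
Two-sided p-value ≈ 0.025
Since p ≈ 0.025 < α = 0.05, reject H0; the evidence is statistically significant.

2.299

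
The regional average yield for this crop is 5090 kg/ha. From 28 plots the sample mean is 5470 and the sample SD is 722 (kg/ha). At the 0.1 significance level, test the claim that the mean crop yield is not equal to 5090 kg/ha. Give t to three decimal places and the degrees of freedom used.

H0: μ = 5090; H1: μ ≠ 5090 (one-sample t-test, two-sided).
t = (x̄ − μ₀)/(s/√n) = (5470 − 5090)/(722/√28) = 2.785
df = n − 1 = 27
Two-sided p-value ≈ 0.0097
Since p ≈ 0.0097 < α = 0.1, reject H0; the evidence is statistically significant.

t = 2.785, df = 27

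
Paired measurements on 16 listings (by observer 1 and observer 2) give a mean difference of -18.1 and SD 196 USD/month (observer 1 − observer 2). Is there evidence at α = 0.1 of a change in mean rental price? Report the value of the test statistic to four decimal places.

-0.3694

H0: μ_d = 0; H1: μ_d ≠ 0 (paired t-test on the differences, two-sided).
t = d̄/(s_d/√n) = -18.1/(196/√16) = -0.3694
df = n − 1 = 15
Two-sided p-value ≈ 0.7170
Since p ≈ 0.7170 > α = 0.1, fail to reject H0; the evidence is not statistically significant.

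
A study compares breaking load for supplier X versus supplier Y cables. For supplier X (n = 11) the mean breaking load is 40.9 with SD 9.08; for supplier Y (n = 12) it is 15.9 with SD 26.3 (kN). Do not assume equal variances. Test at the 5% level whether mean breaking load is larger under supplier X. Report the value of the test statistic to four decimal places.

3.0976

Let group 1 = supplier X, group 2 = supplier Y. H0: μ_1 = μ_2; H1: μ_1 > μ_2 (Welch's two-sample t-test, right-tailed).
t = (x̄_1 − x̄_2)/√(s_1²/n_1 + s_2²/n_2) = (40.9 − 15.9)/√(9.08²/11 + 26.3²/12) = 3.0976
Welch–Satterthwaite df ≈ 13.79
p-value = P(T ≥ 3.0976) ≈ 0.0040
Since p ≈ 0.0040 < α = 0.05, reject H0; the evidence is statistically significant.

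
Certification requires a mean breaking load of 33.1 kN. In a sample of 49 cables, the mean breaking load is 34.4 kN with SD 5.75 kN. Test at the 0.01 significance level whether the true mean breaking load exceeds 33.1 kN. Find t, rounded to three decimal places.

1.583

H0: μ = 33.1; H1: μ > 33.1 (one-sample t-test, right-tailed).
t = (x̄ − μ₀)/(s/√n) = (34.4 − 33.1)/(5.75/√49) = 1.583
df = n − 1 = 48
p-value = P(T ≥ 1.583) ≈ 0.060
Since p ≈ 0.060 > α = 0.01, fail to reject H0; the data do not provide sufficient evidence against H0.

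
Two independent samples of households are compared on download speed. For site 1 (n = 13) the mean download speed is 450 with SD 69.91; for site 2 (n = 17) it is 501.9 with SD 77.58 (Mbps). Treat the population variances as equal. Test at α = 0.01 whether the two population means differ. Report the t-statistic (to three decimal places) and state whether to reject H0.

Let group 1 = site 1, group 2 = site 2. H0: μ_1 = μ_2; H1: μ_1 ≠ μ_2 (two-sample pooled-variance t-test, two-sided).
s_p² = [(13−1)·69.91² + (17−1)·77.58²]/(13+17−2) = 5533.84
t = (450 − 501.9)/√[5533.84·(1/13 + 1/17)] = -1.894
df = n₁ + n₂ − 2 = 28
Two-sided p-value ≈ 0.069
Since p ≈ 0.069 > α = 0.01, fail to reject H0; the evidence is not statistically significant.

t = -1.894; fail to reject H0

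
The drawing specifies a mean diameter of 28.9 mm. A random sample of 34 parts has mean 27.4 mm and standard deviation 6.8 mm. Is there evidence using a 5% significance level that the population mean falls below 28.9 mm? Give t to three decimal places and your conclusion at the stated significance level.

t = -1.286; fail to reject H0

H0: μ = 28.9; H1: μ < 28.9 (one-sample t-test, left-tailed).
t = (x̄ − μ₀)/(s/√n) = (27.4 − 28.9)/(6.8/√34) = -1.286
df = n − 1 = 33
p-value = P(T ≤ -1.286) ≈ 0.1037
Since p ≈ 0.1037 > α = 0.05, fail to reject H0; the data do not provide sufficient evidence against H0.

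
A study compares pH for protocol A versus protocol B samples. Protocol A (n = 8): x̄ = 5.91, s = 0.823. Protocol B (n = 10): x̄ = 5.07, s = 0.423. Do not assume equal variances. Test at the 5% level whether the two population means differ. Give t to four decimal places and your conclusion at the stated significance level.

Let group 1 = protocol A, group 2 = protocol B. H0: μ_1 = μ_2; H1: μ_1 ≠ μ_2 (Welch's two-sample t-test, two-sided).
t = (x̄_1 − x̄_2)/√(s_1²/n_1 + s_2²/n_2) = (5.91 − 5.07)/√(0.823²/8 + 0.423²/10) = 2.6230
Welch–Satterthwaite df ≈ 9.93
Two-sided p-value ≈ 0.026
Since p ≈ 0.026 < α = 0.05, reject H0; the evidence is statistically significant.

t = 2.6230; reject H0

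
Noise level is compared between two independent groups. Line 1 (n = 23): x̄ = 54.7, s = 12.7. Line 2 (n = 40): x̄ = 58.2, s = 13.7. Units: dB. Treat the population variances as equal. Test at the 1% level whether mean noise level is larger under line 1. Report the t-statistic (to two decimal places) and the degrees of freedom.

Let group 1 = line 1, group 2 = line 2. H0: μ_1 = μ_2; H1: μ_1 > μ_2 (two-sample pooled-variance t-test, right-tailed).
s_p² = [(23−1)·12.7² + (40−1)·13.7²]/(23+40−2) = 178.169
t = (54.7 − 58.2)/√[178.169·(1/23 + 1/40)] = -1.00
df = n₁ + n₂ − 2 = 61
p-value = P(T ≥ -1.00) ≈ 0.8399
Since p ≈ 0.8399 > α = 0.01, fail to reject H0; the data do not provide sufficient evidence against H0.

t = -1.00, df = 61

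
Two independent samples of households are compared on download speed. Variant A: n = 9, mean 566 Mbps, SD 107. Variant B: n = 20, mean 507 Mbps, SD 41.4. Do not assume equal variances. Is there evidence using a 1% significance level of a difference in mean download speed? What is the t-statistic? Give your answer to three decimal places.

Let group 1 = variant A, group 2 = variant B. H0: μ_1 = μ_2; H1: μ_1 ≠ μ_2 (Welch's two-sample t-test, two-sided).
t = (x̄_1 − x̄_2)/√(s_1²/n_1 + s_2²/n_2) = (566 − 507)/√(107²/9 + 41.4²/20) = 1.601
Welch–Satterthwaite df ≈ 9.10
Two-sided p-value ≈ 0.143
Since p ≈ 0.143 > α = 0.01, fail to reject H0; the evidence is not statistically significant.

1.601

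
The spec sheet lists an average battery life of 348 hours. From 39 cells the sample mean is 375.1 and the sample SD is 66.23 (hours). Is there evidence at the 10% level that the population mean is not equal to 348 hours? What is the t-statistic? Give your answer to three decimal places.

H0: μ = 348; H1: μ ≠ 348 (one-sample t-test, two-sided).
t = (x̄ − μ₀)/(s/√n) = (375.1 − 348)/(66.23/√39) = 2.555
df = n − 1 = 38
Two-sided p-value ≈ 0.015
Since p ≈ 0.015 < α = 0.1, reject H0; the evidence is statistically significant.

2.555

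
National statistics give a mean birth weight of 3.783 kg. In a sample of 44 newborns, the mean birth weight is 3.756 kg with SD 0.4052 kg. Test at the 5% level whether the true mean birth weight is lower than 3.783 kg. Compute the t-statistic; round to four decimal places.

H0: μ = 3.783; H1: μ < 3.783 (one-sample t-test, left-tailed).
t = (x̄ − μ₀)/(s/√n) = (3.756 − 3.783)/(0.4052/√44) = -0.4420
df = n − 1 = 43
p-value = P(T ≤ -0.4420) ≈ 0.330
Since p ≈ 0.330 > α = 0.05, fail to reject H0; the data do not provide sufficient evidence against H0.

-0.4420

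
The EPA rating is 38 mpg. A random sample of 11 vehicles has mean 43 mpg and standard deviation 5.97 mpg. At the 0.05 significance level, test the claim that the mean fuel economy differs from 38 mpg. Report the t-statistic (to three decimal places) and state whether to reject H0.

H0: μ = 38; H1: μ ≠ 38 (one-sample t-test, two-sided).
t = (x̄ − μ₀)/(s/√n) = (43 − 38)/(5.97/√11) = 2.778
df = n − 1 = 10
Two-sided p-value ≈ 0.0195
Since p ≈ 0.0195 < α = 0.05, reject H0; the data support H1.

t = 2.778; reject H0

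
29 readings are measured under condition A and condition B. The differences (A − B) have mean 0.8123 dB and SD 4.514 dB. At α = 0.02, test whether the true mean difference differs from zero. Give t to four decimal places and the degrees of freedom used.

H0: μ_d = 0; H1: μ_d ≠ 0 (paired t-test on the differences, two-sided).
t = d̄/(s_d/√n) = 0.8123/(4.514/√29) = 0.9691
df = n − 1 = 28
Two-sided p-value ≈ 0.341
Since p ≈ 0.341 > α = 0.02, fail to reject H0; the data do not provide sufficient evidence against H0.

t = 0.9691, df = 28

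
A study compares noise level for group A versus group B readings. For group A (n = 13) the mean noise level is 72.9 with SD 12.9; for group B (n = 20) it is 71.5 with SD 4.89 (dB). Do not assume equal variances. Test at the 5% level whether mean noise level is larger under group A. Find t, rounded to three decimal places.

0.374

Let group 1 = group A, group 2 = group B. H0: μ_1 = μ_2; H1: μ_1 > μ_2 (Welch's two-sample t-test, right-tailed).
t = (x̄_1 − x̄_2)/√(s_1²/n_1 + s_2²/n_2) = (72.9 − 71.5)/√(12.9²/13 + 4.89²/20) = 0.374
Welch–Satterthwaite df ≈ 14.27
p-value = P(T ≥ 0.374) ≈ 0.357
Since p ≈ 0.357 > α = 0.05, fail to reject H0; the data do not provide sufficient evidence against H0.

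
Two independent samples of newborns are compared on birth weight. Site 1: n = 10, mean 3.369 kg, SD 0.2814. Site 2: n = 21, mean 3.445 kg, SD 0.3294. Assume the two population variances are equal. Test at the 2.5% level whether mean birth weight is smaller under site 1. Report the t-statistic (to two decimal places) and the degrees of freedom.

Let group 1 = site 1, group 2 = site 2. H0: μ_1 = μ_2; H1: μ_1 < μ_2 (two-sample pooled-variance t-test, left-tailed).
s_p² = [(10−1)·0.2814² + (21−1)·0.3294²]/(10+21−2) = 0.0994055
t = (3.369 − 3.445)/√[0.0994055·(1/10 + 1/21)] = -0.63
df = n₁ + n₂ − 2 = 29
p-value = P(T ≤ -0.63) ≈ 0.2677
Since p ≈ 0.2677 > α = 0.025, fail to reject H0; the evidence is not statistically significant.

t = -0.63, df = 29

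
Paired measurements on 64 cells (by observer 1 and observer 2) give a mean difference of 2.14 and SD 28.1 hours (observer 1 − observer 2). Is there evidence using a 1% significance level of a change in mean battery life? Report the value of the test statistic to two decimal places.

0.61

H0: μ_d = 0; H1: μ_d ≠ 0 (paired t-test on the differences, two-sided).
t = d̄/(s_d/√n) = 2.14/(28.1/√64) = 0.61
df = n − 1 = 63
Two-sided p-value ≈ 0.545
Since p ≈ 0.545 > α = 0.01, fail to reject H0; the evidence is not statistically significant.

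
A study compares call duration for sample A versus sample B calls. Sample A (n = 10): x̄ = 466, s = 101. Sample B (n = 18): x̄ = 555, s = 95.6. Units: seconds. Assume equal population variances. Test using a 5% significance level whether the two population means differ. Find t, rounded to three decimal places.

-2.314

Let group 1 = sample A, group 2 = sample B. H0: μ_1 = μ_2; H1: μ_1 ≠ μ_2 (two-sample pooled-variance t-test, two-sided).
s_p² = [(10−1)·101² + (18−1)·95.6²]/(10+18−2) = 9506.85
t = (466 − 555)/√[9506.85·(1/10 + 1/18)] = -2.314
df = n₁ + n₂ − 2 = 26
Two-sided p-value ≈ 0.0288
Since p ≈ 0.0288 < α = 0.05, reject H0; the data support H1.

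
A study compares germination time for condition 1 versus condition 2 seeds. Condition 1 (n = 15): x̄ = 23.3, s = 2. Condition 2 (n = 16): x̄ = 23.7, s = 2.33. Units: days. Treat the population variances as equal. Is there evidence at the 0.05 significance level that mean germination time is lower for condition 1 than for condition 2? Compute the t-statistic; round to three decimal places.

-0.511

Let group 1 = condition 1, group 2 = condition 2. H0: μ_1 = μ_2; H1: μ_1 < μ_2 (two-sample pooled-variance t-test, left-tailed).
s_p² = [(15−1)·2² + (16−1)·2.33²]/(15+16−2) = 4.73909
t = (23.3 − 23.7)/√[4.73909·(1/15 + 1/16)] = -0.511
df = n₁ + n₂ − 2 = 29
p-value = P(T ≤ -0.511) ≈ 0.3065
Since p ≈ 0.3065 > α = 0.05, fail to reject H0; the data do not provide sufficient evidence against H0.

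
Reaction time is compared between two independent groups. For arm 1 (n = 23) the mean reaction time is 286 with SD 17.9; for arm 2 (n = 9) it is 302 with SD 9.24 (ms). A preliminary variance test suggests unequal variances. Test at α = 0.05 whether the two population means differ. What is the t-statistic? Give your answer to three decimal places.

Let group 1 = arm 1, group 2 = arm 2. H0: μ_1 = μ_2; H1: μ_1 ≠ μ_2 (Welch's two-sample t-test, two-sided).
t = (x̄_1 − x̄_2)/√(s_1²/n_1 + s_2²/n_2) = (286 − 302)/√(17.9²/23 + 9.24²/9) = -3.306
Welch–Satterthwaite df ≈ 27.32
Two-sided p-value ≈ 0.0027
Since p ≈ 0.0027 < α = 0.05, reject H0; the data support H1.

-3.306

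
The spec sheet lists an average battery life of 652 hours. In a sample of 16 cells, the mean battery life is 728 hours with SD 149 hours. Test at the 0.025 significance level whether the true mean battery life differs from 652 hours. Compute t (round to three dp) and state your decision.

t = 2.040; fail to reject H0

H0: μ = 652; H1: μ ≠ 652 (one-sample t-test, two-sided).
t = (x̄ − μ₀)/(s/√n) = (728 − 652)/(149/√16) = 2.040
df = n − 1 = 15
Two-sided p-value ≈ 0.0593
Since p ≈ 0.0593 > α = 0.025, fail to reject H0; the data do not provide sufficient evidence against H0.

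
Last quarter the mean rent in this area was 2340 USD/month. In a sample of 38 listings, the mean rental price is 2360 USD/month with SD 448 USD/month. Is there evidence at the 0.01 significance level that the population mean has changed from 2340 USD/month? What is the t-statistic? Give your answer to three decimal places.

H0: μ = 2340; H1: μ ≠ 2340 (one-sample t-test, two-sided).
t = (x̄ − μ₀)/(s/√n) = (2360 − 2340)/(448/√38) = 0.275
df = n − 1 = 37
Two-sided p-value ≈ 0.785
Since p ≈ 0.785 > α = 0.01, fail to reject H0; the evidence is not statistically significant.

0.275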